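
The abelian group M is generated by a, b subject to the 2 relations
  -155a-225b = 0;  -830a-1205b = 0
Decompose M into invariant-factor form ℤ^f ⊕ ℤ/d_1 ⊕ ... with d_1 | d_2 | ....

rank_ℚ(R)=2; free=2−2=0
SNF(R) diag = [5, 5] → torsion [5, 5]

Answer: M ≅ ℤ/5 ⊕ ℤ/5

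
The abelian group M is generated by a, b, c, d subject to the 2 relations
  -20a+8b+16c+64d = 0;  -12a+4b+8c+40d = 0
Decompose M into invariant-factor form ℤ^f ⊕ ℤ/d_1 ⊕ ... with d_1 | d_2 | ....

rank_ℚ(R)=2; free=4−2=2
SNF(R) diag = [4, 4] → torsion [4, 4]

Answer: M ≅ ℤ^2 ⊕ ℤ/4 ⊕ ℤ/4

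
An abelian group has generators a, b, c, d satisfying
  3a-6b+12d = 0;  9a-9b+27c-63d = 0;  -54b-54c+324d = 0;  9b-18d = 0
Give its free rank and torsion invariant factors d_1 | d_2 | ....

rank_ℚ(R)=4; free=4−4=0
SNF(R) diag = [3, 9, 27, 54] → torsion [3, 9, 27, 54]

Answer: M ≅ ℤ/3 ⊕ ℤ/9 ⊕ ℤ/27 ⊕ ℤ/54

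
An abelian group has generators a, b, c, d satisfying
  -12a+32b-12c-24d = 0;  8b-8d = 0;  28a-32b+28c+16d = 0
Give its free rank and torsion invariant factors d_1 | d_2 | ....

Answer: M ≅ ℤ^1 ⊕ ℤ/4 ⊕ ℤ/8 ⊕ ℤ/8

Derivation:
rank_ℚ(R)=3; free=4−3=1
SNF(R) diag = [4, 8, 8] → torsion [4, 8, 8]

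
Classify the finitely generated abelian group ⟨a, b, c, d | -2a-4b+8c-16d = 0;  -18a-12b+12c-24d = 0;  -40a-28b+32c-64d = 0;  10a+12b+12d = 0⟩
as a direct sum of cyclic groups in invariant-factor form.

rank_ℚ(R)=4; free=4−4=0
SNF(R) diag = [2, 4, 12, 12] → torsion [2, 4, 12, 12]

Answer: M ≅ ℤ/2 ⊕ ℤ/4 ⊕ ℤ/12 ⊕ ℤ/12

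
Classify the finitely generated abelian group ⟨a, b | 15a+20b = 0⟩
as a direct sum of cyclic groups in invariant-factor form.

Answer: M ≅ ℤ^1 ⊕ ℤ/5

Derivation:
rank_ℚ(R)=1; free=2−1=1
SNF(R) diag = [5] → torsion [5]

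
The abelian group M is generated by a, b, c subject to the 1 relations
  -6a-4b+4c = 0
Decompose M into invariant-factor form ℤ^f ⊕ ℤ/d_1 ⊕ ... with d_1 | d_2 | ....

Answer: M ≅ ℤ^2 ⊕ ℤ/2

Derivation:
rank_ℚ(R)=1; free=3−1=2
SNF(R) diag = [2] → torsion [2]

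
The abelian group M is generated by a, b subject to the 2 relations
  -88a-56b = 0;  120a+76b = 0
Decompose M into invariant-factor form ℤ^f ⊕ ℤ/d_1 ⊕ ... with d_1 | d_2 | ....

rank_ℚ(R)=2; free=2−2=0
SNF(R) diag = [4, 8] → torsion [4, 8]

Answer: M ≅ ℤ/4 ⊕ ℤ/8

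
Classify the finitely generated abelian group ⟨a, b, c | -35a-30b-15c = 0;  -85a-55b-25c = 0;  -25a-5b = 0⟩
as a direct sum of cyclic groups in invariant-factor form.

rank_ℚ(R)=3; free=3−3=0
SNF(R) diag = [5, 5, 5] → torsion [5, 5, 5]

Answer: M ≅ ℤ/5 ⊕ ℤ/5 ⊕ ℤ/5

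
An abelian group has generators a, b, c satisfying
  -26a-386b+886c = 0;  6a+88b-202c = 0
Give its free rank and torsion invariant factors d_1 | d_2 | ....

Answer: M ≅ ℤ^1 ⊕ ℤ/2 ⊕ ℤ/2

Derivation:
rank_ℚ(R)=2; free=3−2=1
SNF(R) diag = [2, 2] → torsion [2, 2]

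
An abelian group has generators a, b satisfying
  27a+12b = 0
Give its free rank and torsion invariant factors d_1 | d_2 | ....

rank_ℚ(R)=1; free=2−1=1
SNF(R) diag = [3] → torsion [3]

Answer: M ≅ ℤ^1 ⊕ ℤ/3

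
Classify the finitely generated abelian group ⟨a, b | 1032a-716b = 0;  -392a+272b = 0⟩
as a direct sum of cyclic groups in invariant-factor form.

Answer: M ≅ ℤ/4 ⊕ ℤ/8

Derivation:
rank_ℚ(R)=2; free=2−2=0
SNF(R) diag = [4, 8] → torsion [4, 8]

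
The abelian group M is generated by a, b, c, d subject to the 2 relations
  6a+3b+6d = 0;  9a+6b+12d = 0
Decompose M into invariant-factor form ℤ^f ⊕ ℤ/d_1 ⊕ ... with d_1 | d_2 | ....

rank_ℚ(R)=2; free=4−2=2
SNF(R) diag = [3, 3] → torsion [3, 3]

Answer: M ≅ ℤ^2 ⊕ ℤ/3 ⊕ ℤ/3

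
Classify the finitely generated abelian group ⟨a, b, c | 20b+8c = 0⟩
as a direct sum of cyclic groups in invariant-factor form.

rank_ℚ(R)=1; free=3−1=2
SNF(R) diag = [4] → torsion [4]

Answer: M ≅ ℤ^2 ⊕ ℤ/4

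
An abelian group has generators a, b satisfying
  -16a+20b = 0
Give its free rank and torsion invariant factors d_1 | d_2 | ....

Answer: M ≅ ℤ^1 ⊕ ℤ/4

Derivation:
rank_ℚ(R)=1; free=2−1=1
SNF(R) diag = [4] → torsion [4]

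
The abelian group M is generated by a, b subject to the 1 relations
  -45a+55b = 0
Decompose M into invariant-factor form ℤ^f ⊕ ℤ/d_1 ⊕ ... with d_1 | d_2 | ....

Answer: M ≅ ℤ^1 ⊕ ℤ/5

Derivation:
rank_ℚ(R)=1; free=2−1=1
SNF(R) diag = [5] → torsion [5]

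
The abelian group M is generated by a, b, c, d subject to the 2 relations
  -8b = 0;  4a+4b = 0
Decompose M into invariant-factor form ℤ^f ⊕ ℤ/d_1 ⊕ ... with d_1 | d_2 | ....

rank_ℚ(R)=2; free=4−2=2
SNF(R) diag = [4, 8] → torsion [4, 8]

Answer: M ≅ ℤ^2 ⊕ ℤ/4 ⊕ ℤ/8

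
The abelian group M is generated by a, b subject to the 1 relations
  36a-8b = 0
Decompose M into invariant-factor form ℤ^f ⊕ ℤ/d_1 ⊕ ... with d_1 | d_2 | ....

rank_ℚ(R)=1; free=2−1=1
SNF(R) diag = [4] → torsion [4]

Answer: M ≅ ℤ^1 ⊕ ℤ/4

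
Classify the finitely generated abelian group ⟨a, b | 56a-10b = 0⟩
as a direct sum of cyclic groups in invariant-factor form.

Answer: M ≅ ℤ^1 ⊕ ℤ/2

Derivation:
rank_ℚ(R)=1; free=2−1=1
SNF(R) diag = [2] → torsion [2]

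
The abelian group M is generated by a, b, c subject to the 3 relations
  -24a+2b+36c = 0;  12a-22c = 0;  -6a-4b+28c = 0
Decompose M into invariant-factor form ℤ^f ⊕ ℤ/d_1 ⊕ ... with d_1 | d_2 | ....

rank_ℚ(R)=3; free=3−3=0
SNF(R) diag = [2, 2, 6] → torsion [2, 2, 6]

Answer: M ≅ ℤ/2 ⊕ ℤ/2 ⊕ ℤ/6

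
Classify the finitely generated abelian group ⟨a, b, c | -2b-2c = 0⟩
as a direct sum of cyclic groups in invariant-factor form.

rank_ℚ(R)=1; free=3−1=2
SNF(R) diag = [2] → torsion [2]

Answer: M ≅ ℤ^2 ⊕ ℤ/2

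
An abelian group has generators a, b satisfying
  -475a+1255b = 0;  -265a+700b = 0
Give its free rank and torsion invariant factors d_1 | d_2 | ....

rank_ℚ(R)=2; free=2−2=0
SNF(R) diag = [5, 15] → torsion [5, 15]

Answer: M ≅ ℤ/5 ⊕ ℤ/15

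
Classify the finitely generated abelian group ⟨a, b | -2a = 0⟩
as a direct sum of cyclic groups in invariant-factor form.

Answer: M ≅ ℤ^1 ⊕ ℤ/2

Derivation:
rank_ℚ(R)=1; free=2−1=1
SNF(R) diag = [2] → torsion [2]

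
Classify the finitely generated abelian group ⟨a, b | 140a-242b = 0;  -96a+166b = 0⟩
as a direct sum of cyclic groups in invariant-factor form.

rank_ℚ(R)=2; free=2−2=0
SNF(R) diag = [2, 4] → torsion [2, 4]

Answer: M ≅ ℤ/2 ⊕ ℤ/4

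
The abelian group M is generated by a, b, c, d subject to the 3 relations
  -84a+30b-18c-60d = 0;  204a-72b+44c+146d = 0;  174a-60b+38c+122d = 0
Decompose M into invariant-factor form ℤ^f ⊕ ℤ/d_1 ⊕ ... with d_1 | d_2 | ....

Answer: M ≅ ℤ^1 ⊕ ℤ/2 ⊕ ℤ/6 ⊕ ℤ/6

Derivation:
rank_ℚ(R)=3; free=4−3=1
SNF(R) diag = [2, 6, 6] → torsion [2, 6, 6]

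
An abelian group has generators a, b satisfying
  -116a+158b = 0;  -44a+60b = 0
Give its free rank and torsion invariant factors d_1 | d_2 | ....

Answer: M ≅ ℤ/2 ⊕ ℤ/4

Derivation:
rank_ℚ(R)=2; free=2−2=0
SNF(R) diag = [2, 4] → torsion [2, 4]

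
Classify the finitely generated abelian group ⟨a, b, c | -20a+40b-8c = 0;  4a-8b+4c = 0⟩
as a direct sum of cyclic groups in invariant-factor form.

Answer: M ≅ ℤ^1 ⊕ ℤ/4 ⊕ ℤ/12

Derivation:
rank_ℚ(R)=2; free=3−2=1
SNF(R) diag = [4, 12] → torsion [4, 12]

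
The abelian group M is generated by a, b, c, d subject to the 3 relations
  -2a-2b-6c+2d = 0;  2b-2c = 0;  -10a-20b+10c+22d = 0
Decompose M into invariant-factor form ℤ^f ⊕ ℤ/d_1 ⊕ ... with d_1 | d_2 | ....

Answer: M ≅ ℤ^1 ⊕ ℤ/2 ⊕ ℤ/2 ⊕ ℤ/6

Derivation:
rank_ℚ(R)=3; free=4−3=1
SNF(R) diag = [2, 2, 6] → torsion [2, 2, 6]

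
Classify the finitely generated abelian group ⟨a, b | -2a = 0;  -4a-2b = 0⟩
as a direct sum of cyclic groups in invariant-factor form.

Answer: M ≅ ℤ/2 ⊕ ℤ/2

Derivation:
rank_ℚ(R)=2; free=2−2=0
SNF(R) diag = [2, 2] → torsion [2, 2]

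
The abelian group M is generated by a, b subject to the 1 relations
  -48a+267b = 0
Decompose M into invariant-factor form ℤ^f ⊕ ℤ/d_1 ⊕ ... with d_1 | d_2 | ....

Answer: M ≅ ℤ^1 ⊕ ℤ/3

Derivation:
rank_ℚ(R)=1; free=2−1=1
SNF(R) diag = [3] → torsion [3]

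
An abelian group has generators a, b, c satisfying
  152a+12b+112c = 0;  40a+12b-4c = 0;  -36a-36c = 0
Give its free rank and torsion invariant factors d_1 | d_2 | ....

rank_ℚ(R)=3; free=3−3=0
SNF(R) diag = [4, 12, 36] → torsion [4, 12, 36]

Answer: M ≅ ℤ/4 ⊕ ℤ/12 ⊕ ℤ/36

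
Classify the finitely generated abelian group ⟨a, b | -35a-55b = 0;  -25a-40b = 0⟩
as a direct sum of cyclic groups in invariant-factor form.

rank_ℚ(R)=2; free=2−2=0
SNF(R) diag = [5, 5] → torsion [5, 5]

Answer: M ≅ ℤ/5 ⊕ ℤ/5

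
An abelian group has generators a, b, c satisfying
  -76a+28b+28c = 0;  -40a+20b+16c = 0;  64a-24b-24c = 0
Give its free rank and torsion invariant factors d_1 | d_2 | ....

rank_ℚ(R)=3; free=3−3=0
SNF(R) diag = [4, 4, 8] → torsion [4, 4, 8]

Answer: M ≅ ℤ/4 ⊕ ℤ/4 ⊕ ℤ/8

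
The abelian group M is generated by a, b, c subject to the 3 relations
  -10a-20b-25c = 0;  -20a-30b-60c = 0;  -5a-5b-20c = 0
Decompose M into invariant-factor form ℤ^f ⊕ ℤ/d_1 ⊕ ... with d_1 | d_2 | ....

Answer: M ≅ ℤ/5 ⊕ ℤ/5 ⊕ ℤ/10

Derivation:
rank_ℚ(R)=3; free=3−3=0
SNF(R) diag = [5, 5, 10] → torsion [5, 5, 10]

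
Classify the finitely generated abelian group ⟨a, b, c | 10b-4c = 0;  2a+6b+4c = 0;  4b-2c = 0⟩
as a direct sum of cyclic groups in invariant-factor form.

rank_ℚ(R)=3; free=3−3=0
SNF(R) diag = [2, 2, 2] → torsion [2, 2, 2]

Answer: M ≅ ℤ/2 ⊕ ℤ/2 ⊕ ℤ/2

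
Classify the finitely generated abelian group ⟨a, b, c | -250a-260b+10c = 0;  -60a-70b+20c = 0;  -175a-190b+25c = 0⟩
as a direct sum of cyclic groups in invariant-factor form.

Answer: M ≅ ℤ/5 ⊕ ℤ/10 ⊕ ℤ/20

Derivation:
rank_ℚ(R)=3; free=3−3=0
SNF(R) diag = [5, 10, 20] → torsion [5, 10, 20]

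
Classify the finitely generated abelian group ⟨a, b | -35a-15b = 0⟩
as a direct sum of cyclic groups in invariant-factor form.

rank_ℚ(R)=1; free=2−1=1
SNF(R) diag = [5] → torsion [5]

Answer: M ≅ ℤ^1 ⊕ ℤ/5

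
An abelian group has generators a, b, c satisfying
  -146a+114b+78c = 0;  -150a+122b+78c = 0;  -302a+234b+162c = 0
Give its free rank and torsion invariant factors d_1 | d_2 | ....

rank_ℚ(R)=3; free=3−3=0
SNF(R) diag = [2, 4, 12] → torsion [2, 4, 12]

Answer: M ≅ ℤ/2 ⊕ ℤ/4 ⊕ ℤ/12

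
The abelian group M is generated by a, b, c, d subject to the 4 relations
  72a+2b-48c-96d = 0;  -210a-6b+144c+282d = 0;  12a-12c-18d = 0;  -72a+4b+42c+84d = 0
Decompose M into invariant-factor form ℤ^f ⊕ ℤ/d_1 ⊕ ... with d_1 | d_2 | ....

Answer: M ≅ ℤ/2 ⊕ ℤ/6 ⊕ ℤ/6 ⊕ ℤ/18

Derivation:
rank_ℚ(R)=4; free=4−4=0
SNF(R) diag = [2, 6, 6, 18] → torsion [2, 6, 6, 18]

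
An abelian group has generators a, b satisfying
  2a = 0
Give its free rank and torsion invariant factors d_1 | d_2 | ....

rank_ℚ(R)=1; free=2−1=1
SNF(R) diag = [2] → torsion [2]

Answer: M ≅ ℤ^1 ⊕ ℤ/2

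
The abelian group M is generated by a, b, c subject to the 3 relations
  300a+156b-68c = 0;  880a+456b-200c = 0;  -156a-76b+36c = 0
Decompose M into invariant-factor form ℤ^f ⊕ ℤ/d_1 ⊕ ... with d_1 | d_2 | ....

Answer: M ≅ ℤ/4 ⊕ ℤ/8 ⊕ ℤ/16

Derivation:
rank_ℚ(R)=3; free=3−3=0
SNF(R) diag = [4, 8, 16] → torsion [4, 8, 16]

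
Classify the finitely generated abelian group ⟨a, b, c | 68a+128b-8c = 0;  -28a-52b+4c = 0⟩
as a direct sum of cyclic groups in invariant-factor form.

rank_ℚ(R)=2; free=3−2=1
SNF(R) diag = [4, 12] → torsion [4, 12]

Answer: M ≅ ℤ^1 ⊕ ℤ/4 ⊕ ℤ/12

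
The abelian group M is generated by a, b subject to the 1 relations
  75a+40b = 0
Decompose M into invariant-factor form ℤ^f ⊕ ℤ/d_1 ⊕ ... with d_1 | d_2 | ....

rank_ℚ(R)=1; free=2−1=1
SNF(R) diag = [5] → torsion [5]

Answer: M ≅ ℤ^1 ⊕ ℤ/5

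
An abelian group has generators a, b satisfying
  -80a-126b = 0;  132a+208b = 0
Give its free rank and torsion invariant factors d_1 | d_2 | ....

Answer: M ≅ ℤ/2 ⊕ ℤ/4

Derivation:
rank_ℚ(R)=2; free=2−2=0
SNF(R) diag = [2, 4] → torsion [2, 4]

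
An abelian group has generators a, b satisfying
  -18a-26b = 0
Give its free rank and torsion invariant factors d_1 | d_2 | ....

Answer: M ≅ ℤ^1 ⊕ ℤ/2

Derivation:
rank_ℚ(R)=1; free=2−1=1
SNF(R) diag = [2] → torsion [2]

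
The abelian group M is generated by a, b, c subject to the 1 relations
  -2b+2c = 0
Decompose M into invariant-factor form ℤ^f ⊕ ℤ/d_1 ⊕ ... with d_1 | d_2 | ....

Answer: M ≅ ℤ^2 ⊕ ℤ/2

Derivation:
rank_ℚ(R)=1; free=3−1=2
SNF(R) diag = [2] → torsion [2]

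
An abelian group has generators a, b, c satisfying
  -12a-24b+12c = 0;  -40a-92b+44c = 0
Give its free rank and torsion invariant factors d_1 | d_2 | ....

Answer: M ≅ ℤ^1 ⊕ ℤ/4 ⊕ ℤ/12

Derivation:
rank_ℚ(R)=2; free=3−2=1
SNF(R) diag = [4, 12] → torsion [4, 12]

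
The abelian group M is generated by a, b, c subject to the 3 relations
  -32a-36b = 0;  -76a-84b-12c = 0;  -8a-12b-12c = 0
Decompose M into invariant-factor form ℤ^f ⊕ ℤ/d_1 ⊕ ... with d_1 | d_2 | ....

Answer: M ≅ ℤ/4 ⊕ ℤ/12 ⊕ ℤ/36

Derivation:
rank_ℚ(R)=3; free=3−3=0
SNF(R) diag = [4, 12, 36] → torsion [4, 12, 36]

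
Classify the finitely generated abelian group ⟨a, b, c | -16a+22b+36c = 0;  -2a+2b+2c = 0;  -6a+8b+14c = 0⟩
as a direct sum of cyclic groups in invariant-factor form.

rank_ℚ(R)=3; free=3−3=0
SNF(R) diag = [2, 2, 4] → torsion [2, 2, 4]

Answer: M ≅ ℤ/2 ⊕ ℤ/2 ⊕ ℤ/4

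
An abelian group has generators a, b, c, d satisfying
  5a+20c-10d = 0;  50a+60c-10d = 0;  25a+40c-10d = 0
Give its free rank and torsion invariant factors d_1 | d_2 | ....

Answer: M ≅ ℤ^1 ⊕ ℤ/5 ⊕ ℤ/10 ⊕ ℤ/20

Derivation:
rank_ℚ(R)=3; free=4−3=1
SNF(R) diag = [5, 10, 20] → torsion [5, 10, 20]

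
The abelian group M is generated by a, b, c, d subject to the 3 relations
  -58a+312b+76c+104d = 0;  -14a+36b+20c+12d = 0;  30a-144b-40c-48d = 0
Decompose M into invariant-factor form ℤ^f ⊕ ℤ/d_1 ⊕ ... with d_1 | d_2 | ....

Answer: M ≅ ℤ^1 ⊕ ℤ/2 ⊕ ℤ/4 ⊕ ℤ/4

Derivation:
rank_ℚ(R)=3; free=4−3=1
SNF(R) diag = [2, 4, 4] → torsion [2, 4, 4]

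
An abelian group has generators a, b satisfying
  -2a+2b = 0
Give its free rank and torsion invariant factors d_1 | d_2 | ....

rank_ℚ(R)=1; free=2−1=1
SNF(R) diag = [2] → torsion [2]

Answer: M ≅ ℤ^1 ⊕ ℤ/2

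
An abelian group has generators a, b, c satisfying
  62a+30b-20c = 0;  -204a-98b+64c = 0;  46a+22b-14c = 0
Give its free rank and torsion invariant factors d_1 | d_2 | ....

Answer: M ≅ ℤ/2 ⊕ ℤ/2 ⊕ ℤ/2

Derivation:
rank_ℚ(R)=3; free=3−3=0
SNF(R) diag = [2, 2, 2] → torsion [2, 2, 2]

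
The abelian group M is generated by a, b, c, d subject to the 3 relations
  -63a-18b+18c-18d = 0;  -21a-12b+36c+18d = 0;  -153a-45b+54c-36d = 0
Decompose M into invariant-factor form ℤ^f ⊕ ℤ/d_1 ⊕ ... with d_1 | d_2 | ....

rank_ℚ(R)=3; free=4−3=1
SNF(R) diag = [3, 9, 18] → torsion [3, 9, 18]

Answer: M ≅ ℤ^1 ⊕ ℤ/3 ⊕ ℤ/9 ⊕ ℤ/18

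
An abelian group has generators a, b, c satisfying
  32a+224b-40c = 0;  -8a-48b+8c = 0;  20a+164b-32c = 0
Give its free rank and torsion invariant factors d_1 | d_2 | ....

Answer: M ≅ ℤ/4 ⊕ ℤ/8 ⊕ ℤ/8

Derivation:
rank_ℚ(R)=3; free=3−3=0
SNF(R) diag = [4, 8, 8] → torsion [4, 8, 8]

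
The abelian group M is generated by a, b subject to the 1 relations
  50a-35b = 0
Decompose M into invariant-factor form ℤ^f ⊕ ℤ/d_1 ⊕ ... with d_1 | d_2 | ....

rank_ℚ(R)=1; free=2−1=1
SNF(R) diag = [5] → torsion [5]

Answer: M ≅ ℤ^1 ⊕ ℤ/5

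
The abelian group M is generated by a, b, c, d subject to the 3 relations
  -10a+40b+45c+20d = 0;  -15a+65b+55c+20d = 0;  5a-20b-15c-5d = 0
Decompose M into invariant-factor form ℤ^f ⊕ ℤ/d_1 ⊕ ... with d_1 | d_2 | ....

rank_ℚ(R)=3; free=4−3=1
SNF(R) diag = [5, 5, 5] → torsion [5, 5, 5]

Answer: M ≅ ℤ^1 ⊕ ℤ/5 ⊕ ℤ/5 ⊕ ℤ/5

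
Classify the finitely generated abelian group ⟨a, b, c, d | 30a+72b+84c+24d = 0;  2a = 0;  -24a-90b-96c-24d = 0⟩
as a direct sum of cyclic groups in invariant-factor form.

rank_ℚ(R)=3; free=4−3=1
SNF(R) diag = [2, 6, 12] → torsion [2, 6, 12]

Answer: M ≅ ℤ^1 ⊕ ℤ/2 ⊕ ℤ/6 ⊕ ℤ/12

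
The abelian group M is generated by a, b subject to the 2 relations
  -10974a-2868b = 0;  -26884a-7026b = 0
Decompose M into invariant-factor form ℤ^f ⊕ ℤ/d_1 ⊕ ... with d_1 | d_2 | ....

rank_ℚ(R)=2; free=2−2=0
SNF(R) diag = [2, 6] → torsion [2, 6]

Answer: M ≅ ℤ/2 ⊕ ℤ/6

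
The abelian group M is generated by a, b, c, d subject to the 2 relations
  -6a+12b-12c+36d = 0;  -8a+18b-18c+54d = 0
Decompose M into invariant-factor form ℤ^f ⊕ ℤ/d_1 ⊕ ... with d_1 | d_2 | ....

rank_ℚ(R)=2; free=4−2=2
SNF(R) diag = [2, 6] → torsion [2, 6]

Answer: M ≅ ℤ^2 ⊕ ℤ/2 ⊕ ℤ/6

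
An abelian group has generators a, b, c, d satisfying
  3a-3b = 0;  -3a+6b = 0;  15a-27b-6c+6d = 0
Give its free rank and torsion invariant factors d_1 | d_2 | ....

rank_ℚ(R)=3; free=4−3=1
SNF(R) diag = [3, 3, 6] → torsion [3, 3, 6]

Answer: M ≅ ℤ^1 ⊕ ℤ/3 ⊕ ℤ/3 ⊕ ℤ/6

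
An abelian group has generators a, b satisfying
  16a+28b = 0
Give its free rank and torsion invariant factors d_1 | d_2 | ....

rank_ℚ(R)=1; free=2−1=1
SNF(R) diag = [4] → torsion [4]

Answer: M ≅ ℤ^1 ⊕ ℤ/4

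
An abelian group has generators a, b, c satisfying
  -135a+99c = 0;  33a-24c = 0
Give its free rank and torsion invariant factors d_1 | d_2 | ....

Answer: M ≅ ℤ^1 ⊕ ℤ/3 ⊕ ℤ/9

Derivation:
rank_ℚ(R)=2; free=3−2=1
SNF(R) diag = [3, 9] → torsion [3, 9]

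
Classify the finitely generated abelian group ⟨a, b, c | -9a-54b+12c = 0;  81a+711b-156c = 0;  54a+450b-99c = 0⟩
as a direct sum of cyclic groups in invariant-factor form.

Answer: M ≅ ℤ/3 ⊕ ℤ/9 ⊕ ℤ/9

Derivation:
rank_ℚ(R)=3; free=3−3=0
SNF(R) diag = [3, 9, 9] → torsion [3, 9, 9]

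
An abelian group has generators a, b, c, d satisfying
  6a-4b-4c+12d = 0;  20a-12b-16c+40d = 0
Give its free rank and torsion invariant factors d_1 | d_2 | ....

Answer: M ≅ ℤ^2 ⊕ ℤ/2 ⊕ ℤ/4

Derivation:
rank_ℚ(R)=2; free=4−2=2
SNF(R) diag = [2, 4] → torsion [2, 4]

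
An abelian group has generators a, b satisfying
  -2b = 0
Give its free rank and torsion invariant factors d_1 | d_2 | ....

rank_ℚ(R)=1; free=2−1=1
SNF(R) diag = [2] → torsion [2]

Answer: M ≅ ℤ^1 ⊕ ℤ/2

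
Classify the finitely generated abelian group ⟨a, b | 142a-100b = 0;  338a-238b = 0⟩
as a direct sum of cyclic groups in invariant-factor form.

rank_ℚ(R)=2; free=2−2=0
SNF(R) diag = [2, 2] → torsion [2, 2]

Answer: M ≅ ℤ/2 ⊕ ℤ/2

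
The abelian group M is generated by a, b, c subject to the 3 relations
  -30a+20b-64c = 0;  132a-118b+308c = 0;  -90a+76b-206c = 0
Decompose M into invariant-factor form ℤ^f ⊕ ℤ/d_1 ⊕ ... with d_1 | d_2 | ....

Answer: M ≅ ℤ/2 ⊕ ℤ/6 ⊕ ℤ/6

Derivation:
rank_ℚ(R)=3; free=3−3=0
SNF(R) diag = [2, 6, 6] → torsion [2, 6, 6]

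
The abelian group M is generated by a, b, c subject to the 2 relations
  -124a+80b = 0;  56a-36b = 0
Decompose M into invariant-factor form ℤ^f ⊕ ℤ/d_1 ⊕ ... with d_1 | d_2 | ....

rank_ℚ(R)=2; free=3−2=1
SNF(R) diag = [4, 4] → torsion [4, 4]

Answer: M ≅ ℤ^1 ⊕ ℤ/4 ⊕ ℤ/4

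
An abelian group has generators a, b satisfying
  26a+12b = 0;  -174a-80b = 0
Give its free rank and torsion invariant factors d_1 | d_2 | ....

rank_ℚ(R)=2; free=2−2=0
SNF(R) diag = [2, 4] → torsion [2, 4]

Answer: M ≅ ℤ/2 ⊕ ℤ/4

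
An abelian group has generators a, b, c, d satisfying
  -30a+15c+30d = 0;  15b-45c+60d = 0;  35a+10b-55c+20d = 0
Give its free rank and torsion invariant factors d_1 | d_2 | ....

Answer: M ≅ ℤ^1 ⊕ ℤ/5 ⊕ ℤ/15 ⊕ ℤ/45

Derivation:
rank_ℚ(R)=3; free=4−3=1
SNF(R) diag = [5, 15, 45] → torsion [5, 15, 45]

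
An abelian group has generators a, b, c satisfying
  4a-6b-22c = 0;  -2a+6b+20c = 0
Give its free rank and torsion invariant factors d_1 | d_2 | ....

rank_ℚ(R)=2; free=3−2=1
SNF(R) diag = [2, 6] → torsion [2, 6]

Answer: M ≅ ℤ^1 ⊕ ℤ/2 ⊕ ℤ/6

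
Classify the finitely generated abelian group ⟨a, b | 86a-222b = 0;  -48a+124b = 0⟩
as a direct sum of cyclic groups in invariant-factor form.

rank_ℚ(R)=2; free=2−2=0
SNF(R) diag = [2, 4] → torsion [2, 4]

Answer: M ≅ ℤ/2 ⊕ ℤ/4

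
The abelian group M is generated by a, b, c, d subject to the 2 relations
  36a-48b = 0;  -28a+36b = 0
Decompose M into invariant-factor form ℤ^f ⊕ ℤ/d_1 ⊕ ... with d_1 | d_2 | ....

rank_ℚ(R)=2; free=4−2=2
SNF(R) diag = [4, 12] → torsion [4, 12]

Answer: M ≅ ℤ^2 ⊕ ℤ/4 ⊕ ℤ/12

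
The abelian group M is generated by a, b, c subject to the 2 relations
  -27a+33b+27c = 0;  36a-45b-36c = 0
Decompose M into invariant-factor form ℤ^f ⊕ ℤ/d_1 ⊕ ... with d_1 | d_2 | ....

rank_ℚ(R)=2; free=3−2=1
SNF(R) diag = [3, 9] → torsion [3, 9]

Answer: M ≅ ℤ^1 ⊕ ℤ/3 ⊕ ℤ/9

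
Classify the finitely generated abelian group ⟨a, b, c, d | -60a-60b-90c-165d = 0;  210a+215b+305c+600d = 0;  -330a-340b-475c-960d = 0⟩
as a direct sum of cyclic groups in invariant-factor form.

rank_ℚ(R)=3; free=4−3=1
SNF(R) diag = [5, 15, 15] → torsion [5, 15, 15]

Answer: M ≅ ℤ^1 ⊕ ℤ/5 ⊕ ℤ/15 ⊕ ℤ/15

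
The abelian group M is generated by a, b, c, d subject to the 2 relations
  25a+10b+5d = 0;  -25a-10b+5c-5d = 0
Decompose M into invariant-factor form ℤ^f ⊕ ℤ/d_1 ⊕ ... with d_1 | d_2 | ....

Answer: M ≅ ℤ^2 ⊕ ℤ/5 ⊕ ℤ/5

Derivation:
rank_ℚ(R)=2; free=4−2=2
SNF(R) diag = [5, 5] → torsion [5, 5]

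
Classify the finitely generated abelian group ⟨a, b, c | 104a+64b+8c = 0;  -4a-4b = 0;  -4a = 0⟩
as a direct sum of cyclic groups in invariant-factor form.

rank_ℚ(R)=3; free=3−3=0
SNF(R) diag = [4, 4, 8] → torsion [4, 4, 8]

Answer: M ≅ ℤ/4 ⊕ ℤ/4 ⊕ ℤ/8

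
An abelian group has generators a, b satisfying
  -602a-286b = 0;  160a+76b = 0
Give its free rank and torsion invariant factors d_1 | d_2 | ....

Answer: M ≅ ℤ/2 ⊕ ℤ/4

Derivation:
rank_ℚ(R)=2; free=2−2=0
SNF(R) diag = [2, 4] → torsion [2, 4]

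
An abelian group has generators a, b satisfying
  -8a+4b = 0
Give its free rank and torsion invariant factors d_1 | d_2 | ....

rank_ℚ(R)=1; free=2−1=1
SNF(R) diag = [4] → torsion [4]

Answer: M ≅ ℤ^1 ⊕ ℤ/4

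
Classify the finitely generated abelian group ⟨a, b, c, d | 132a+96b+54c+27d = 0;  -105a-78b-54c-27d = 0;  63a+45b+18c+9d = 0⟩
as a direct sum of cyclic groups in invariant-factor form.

rank_ℚ(R)=3; free=4−3=1
SNF(R) diag = [3, 9, 9] → torsion [3, 9, 9]

Answer: M ≅ ℤ^1 ⊕ ℤ/3 ⊕ ℤ/9 ⊕ ℤ/9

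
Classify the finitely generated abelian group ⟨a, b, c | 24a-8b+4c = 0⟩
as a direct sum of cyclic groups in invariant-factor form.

rank_ℚ(R)=1; free=3−1=2
SNF(R) diag = [4] → torsion [4]

Answer: M ≅ ℤ^2 ⊕ ℤ/4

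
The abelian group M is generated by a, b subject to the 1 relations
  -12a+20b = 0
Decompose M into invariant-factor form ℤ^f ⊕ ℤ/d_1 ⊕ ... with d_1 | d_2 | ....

rank_ℚ(R)=1; free=2−1=1
SNF(R) diag = [4] → torsion [4]

Answer: M ≅ ℤ^1 ⊕ ℤ/4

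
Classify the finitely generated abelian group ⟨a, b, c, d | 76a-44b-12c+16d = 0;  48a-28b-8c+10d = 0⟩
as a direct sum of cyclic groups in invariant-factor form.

Answer: M ≅ ℤ^2 ⊕ ℤ/2 ⊕ ℤ/4

Derivation:
rank_ℚ(R)=2; free=4−2=2
SNF(R) diag = [2, 4] → torsion [2, 4]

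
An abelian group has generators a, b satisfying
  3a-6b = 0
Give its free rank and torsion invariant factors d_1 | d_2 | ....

Answer: M ≅ ℤ^1 ⊕ ℤ/3

Derivation:
rank_ℚ(R)=1; free=2−1=1
SNF(R) diag = [3] → torsion [3]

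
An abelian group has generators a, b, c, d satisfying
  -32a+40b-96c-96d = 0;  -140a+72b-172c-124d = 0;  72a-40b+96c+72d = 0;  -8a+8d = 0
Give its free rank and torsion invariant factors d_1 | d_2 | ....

Answer: M ≅ ℤ/4 ⊕ ℤ/8 ⊕ ℤ/8 ⊕ ℤ/16

Derivation:
rank_ℚ(R)=4; free=4−4=0
SNF(R) diag = [4, 8, 8, 16] → torsion [4, 8, 8, 16]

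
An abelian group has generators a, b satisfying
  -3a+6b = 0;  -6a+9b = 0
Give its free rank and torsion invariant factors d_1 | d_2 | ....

rank_ℚ(R)=2; free=2−2=0
SNF(R) diag = [3, 3] → torsion [3, 3]

Answer: M ≅ ℤ/3 ⊕ ℤ/3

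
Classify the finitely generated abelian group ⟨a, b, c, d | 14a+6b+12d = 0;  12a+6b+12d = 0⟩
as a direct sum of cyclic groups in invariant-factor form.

rank_ℚ(R)=2; free=4−2=2
SNF(R) diag = [2, 6] → torsion [2, 6]

Answer: M ≅ ℤ^2 ⊕ ℤ/2 ⊕ ℤ/6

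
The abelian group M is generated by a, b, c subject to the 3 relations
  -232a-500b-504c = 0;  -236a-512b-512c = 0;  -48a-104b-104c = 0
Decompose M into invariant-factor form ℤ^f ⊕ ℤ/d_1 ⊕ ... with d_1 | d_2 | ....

Answer: M ≅ ℤ/4 ⊕ ℤ/4 ⊕ ℤ/8

Derivation:
rank_ℚ(R)=3; free=3−3=0
SNF(R) diag = [4, 4, 8] → torsion [4, 4, 8]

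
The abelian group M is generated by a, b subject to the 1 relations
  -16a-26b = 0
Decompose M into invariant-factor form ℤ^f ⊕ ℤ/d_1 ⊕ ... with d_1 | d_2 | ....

rank_ℚ(R)=1; free=2−1=1
SNF(R) diag = [2] → torsion [2]

Answer: M ≅ ℤ^1 ⊕ ℤ/2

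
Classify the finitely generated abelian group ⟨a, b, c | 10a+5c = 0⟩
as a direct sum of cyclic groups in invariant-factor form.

rank_ℚ(R)=1; free=3−1=2
SNF(R) diag = [5] → torsion [5]

Answer: M ≅ ℤ^2 ⊕ ℤ/5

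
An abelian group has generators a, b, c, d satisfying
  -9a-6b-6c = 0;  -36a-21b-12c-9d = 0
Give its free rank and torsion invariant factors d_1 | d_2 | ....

rank_ℚ(R)=2; free=4−2=2
SNF(R) diag = [3, 9] → torsion [3, 9]

Answer: M ≅ ℤ^2 ⊕ ℤ/3 ⊕ ℤ/9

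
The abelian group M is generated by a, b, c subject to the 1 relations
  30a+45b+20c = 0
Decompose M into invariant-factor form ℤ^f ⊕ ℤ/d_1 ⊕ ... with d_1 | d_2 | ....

rank_ℚ(R)=1; free=3−1=2
SNF(R) diag = [5] → torsion [5]

Answer: M ≅ ℤ^2 ⊕ ℤ/5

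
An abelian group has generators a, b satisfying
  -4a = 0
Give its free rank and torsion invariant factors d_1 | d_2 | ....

Answer: M ≅ ℤ^1 ⊕ ℤ/4

Derivation:
rank_ℚ(R)=1; free=2−1=1
SNF(R) diag = [4] → torsion [4]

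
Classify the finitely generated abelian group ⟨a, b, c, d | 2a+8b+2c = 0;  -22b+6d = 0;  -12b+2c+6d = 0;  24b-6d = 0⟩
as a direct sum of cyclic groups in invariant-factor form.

Answer: M ≅ ℤ/2 ⊕ ℤ/2 ⊕ ℤ/2 ⊕ ℤ/6

Derivation:
rank_ℚ(R)=4; free=4−4=0
SNF(R) diag = [2, 2, 2, 6] → torsion [2, 2, 2, 6]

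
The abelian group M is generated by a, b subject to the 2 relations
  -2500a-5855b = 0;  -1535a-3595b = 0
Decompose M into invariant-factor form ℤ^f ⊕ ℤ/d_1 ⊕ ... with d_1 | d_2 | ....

rank_ℚ(R)=2; free=2−2=0
SNF(R) diag = [5, 15] → torsion [5, 15]

Answer: M ≅ ℤ/5 ⊕ ℤ/15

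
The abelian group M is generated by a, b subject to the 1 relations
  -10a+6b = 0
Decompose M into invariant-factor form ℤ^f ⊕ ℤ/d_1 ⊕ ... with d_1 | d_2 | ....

Answer: M ≅ ℤ^1 ⊕ ℤ/2

Derivation:
rank_ℚ(R)=1; free=2−1=1
SNF(R) diag = [2] → torsion [2]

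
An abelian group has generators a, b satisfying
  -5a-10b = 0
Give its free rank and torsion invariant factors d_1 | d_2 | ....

rank_ℚ(R)=1; free=2−1=1
SNF(R) diag = [5] → torsion [5]

Answer: M ≅ ℤ^1 ⊕ ℤ/5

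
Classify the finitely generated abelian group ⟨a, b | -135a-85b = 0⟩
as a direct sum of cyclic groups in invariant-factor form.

Answer: M ≅ ℤ^1 ⊕ ℤ/5

Derivation:
rank_ℚ(R)=1; free=2−1=1
SNF(R) diag = [5] → torsion [5]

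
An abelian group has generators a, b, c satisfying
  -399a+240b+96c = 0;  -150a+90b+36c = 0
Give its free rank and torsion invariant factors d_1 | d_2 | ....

Answer: M ≅ ℤ^1 ⊕ ℤ/3 ⊕ ℤ/6

Derivation:
rank_ℚ(R)=2; free=3−2=1
SNF(R) diag = [3, 6] → torsion [3, 6]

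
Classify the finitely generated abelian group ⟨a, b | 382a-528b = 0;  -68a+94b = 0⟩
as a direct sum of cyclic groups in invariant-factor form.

rank_ℚ(R)=2; free=2−2=0
SNF(R) diag = [2, 2] → torsion [2, 2]

Answer: M ≅ ℤ/2 ⊕ ℤ/2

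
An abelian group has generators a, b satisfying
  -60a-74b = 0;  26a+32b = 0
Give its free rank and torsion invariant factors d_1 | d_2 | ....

rank_ℚ(R)=2; free=2−2=0
SNF(R) diag = [2, 2] → torsion [2, 2]

Answer: M ≅ ℤ/2 ⊕ ℤ/2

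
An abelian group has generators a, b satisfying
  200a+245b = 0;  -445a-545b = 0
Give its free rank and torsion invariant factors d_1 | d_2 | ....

Answer: M ≅ ℤ/5 ⊕ ℤ/5

Derivation:
rank_ℚ(R)=2; free=2−2=0
SNF(R) diag = [5, 5] → torsion [5, 5]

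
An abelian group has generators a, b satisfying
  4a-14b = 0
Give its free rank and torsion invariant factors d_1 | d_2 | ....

rank_ℚ(R)=1; free=2−1=1
SNF(R) diag = [2] → torsion [2]

Answer: M ≅ ℤ^1 ⊕ ℤ/2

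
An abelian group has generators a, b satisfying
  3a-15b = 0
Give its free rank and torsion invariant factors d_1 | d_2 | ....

rank_ℚ(R)=1; free=2−1=1
SNF(R) diag = [3] → torsion [3]

Answer: M ≅ ℤ^1 ⊕ ℤ/3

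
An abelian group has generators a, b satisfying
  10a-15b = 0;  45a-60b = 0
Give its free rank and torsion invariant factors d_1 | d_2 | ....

rank_ℚ(R)=2; free=2−2=0
SNF(R) diag = [5, 15] → torsion [5, 15]

Answer: M ≅ ℤ/5 ⊕ ℤ/15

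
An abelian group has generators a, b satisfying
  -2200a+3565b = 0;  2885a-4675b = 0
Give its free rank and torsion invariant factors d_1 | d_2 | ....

Answer: M ≅ ℤ/5 ⊕ ℤ/5

Derivation:
rank_ℚ(R)=2; free=2−2=0
SNF(R) diag = [5, 5] → torsion [5, 5]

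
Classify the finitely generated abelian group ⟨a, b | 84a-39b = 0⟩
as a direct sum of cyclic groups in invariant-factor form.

rank_ℚ(R)=1; free=2−1=1
SNF(R) diag = [3] → torsion [3]

Answer: M ≅ ℤ^1 ⊕ ℤ/3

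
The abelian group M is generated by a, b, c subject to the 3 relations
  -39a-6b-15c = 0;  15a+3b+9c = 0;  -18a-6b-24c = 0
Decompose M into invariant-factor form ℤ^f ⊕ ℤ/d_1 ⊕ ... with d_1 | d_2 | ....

rank_ℚ(R)=3; free=3−3=0
SNF(R) diag = [3, 3, 6] → torsion [3, 3, 6]

Answer: M ≅ ℤ/3 ⊕ ℤ/3 ⊕ ℤ/6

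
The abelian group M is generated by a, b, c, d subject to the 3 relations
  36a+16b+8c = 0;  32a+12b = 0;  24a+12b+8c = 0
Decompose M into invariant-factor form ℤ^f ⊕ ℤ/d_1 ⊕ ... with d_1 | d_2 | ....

rank_ℚ(R)=3; free=4−3=1
SNF(R) diag = [4, 4, 8] → torsion [4, 4, 8]

Answer: M ≅ ℤ^1 ⊕ ℤ/4 ⊕ ℤ/4 ⊕ ℤ/8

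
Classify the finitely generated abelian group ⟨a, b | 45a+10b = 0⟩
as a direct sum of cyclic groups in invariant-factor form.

Answer: M ≅ ℤ^1 ⊕ ℤ/5

Derivation:
rank_ℚ(R)=1; free=2−1=1
SNF(R) diag = [5] → torsion [5]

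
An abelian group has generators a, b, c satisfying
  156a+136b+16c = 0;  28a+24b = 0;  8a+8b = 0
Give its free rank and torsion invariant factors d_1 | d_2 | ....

Answer: M ≅ ℤ/4 ⊕ ℤ/8 ⊕ ℤ/16

Derivation:
rank_ℚ(R)=3; free=3−3=0
SNF(R) diag = [4, 8, 16] → torsion [4, 8, 16]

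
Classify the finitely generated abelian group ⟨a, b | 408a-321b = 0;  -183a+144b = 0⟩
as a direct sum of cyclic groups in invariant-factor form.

Answer: M ≅ ℤ/3 ⊕ ℤ/3

Derivation:
rank_ℚ(R)=2; free=2−2=0
SNF(R) diag = [3, 3] → torsion [3, 3]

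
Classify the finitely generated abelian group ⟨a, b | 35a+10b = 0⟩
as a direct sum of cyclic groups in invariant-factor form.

rank_ℚ(R)=1; free=2−1=1
SNF(R) diag = [5] → torsion [5]

Answer: M ≅ ℤ^1 ⊕ ℤ/5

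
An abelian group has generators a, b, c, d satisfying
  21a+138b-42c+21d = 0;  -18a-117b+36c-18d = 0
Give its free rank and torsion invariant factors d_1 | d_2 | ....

rank_ℚ(R)=2; free=4−2=2
SNF(R) diag = [3, 9] → torsion [3, 9]

Answer: M ≅ ℤ^2 ⊕ ℤ/3 ⊕ ℤ/9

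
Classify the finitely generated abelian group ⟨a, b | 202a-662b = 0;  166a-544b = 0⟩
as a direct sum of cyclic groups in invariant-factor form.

Answer: M ≅ ℤ/2 ⊕ ℤ/2

Derivation:
rank_ℚ(R)=2; free=2−2=0
SNF(R) diag = [2, 2] → torsion [2, 2]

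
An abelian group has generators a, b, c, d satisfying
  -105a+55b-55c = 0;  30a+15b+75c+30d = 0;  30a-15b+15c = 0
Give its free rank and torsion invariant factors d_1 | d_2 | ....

rank_ℚ(R)=3; free=4−3=1
SNF(R) diag = [5, 15, 30] → torsion [5, 15, 30]

Answer: M ≅ ℤ^1 ⊕ ℤ/5 ⊕ ℤ/15 ⊕ ℤ/30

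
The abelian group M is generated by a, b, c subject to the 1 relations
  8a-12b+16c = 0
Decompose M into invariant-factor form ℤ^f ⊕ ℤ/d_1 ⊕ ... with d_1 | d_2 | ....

Answer: M ≅ ℤ^2 ⊕ ℤ/4

Derivation:
rank_ℚ(R)=1; free=3−1=2
SNF(R) diag = [4] → torsion [4]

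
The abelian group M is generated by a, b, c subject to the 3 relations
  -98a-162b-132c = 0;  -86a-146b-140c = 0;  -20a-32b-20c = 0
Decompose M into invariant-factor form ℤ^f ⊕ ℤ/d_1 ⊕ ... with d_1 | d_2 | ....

Answer: M ≅ ℤ/2 ⊕ ℤ/4 ⊕ ℤ/12

Derivation:
rank_ℚ(R)=3; free=3−3=0
SNF(R) diag = [2, 4, 12] → torsion [2, 4, 12]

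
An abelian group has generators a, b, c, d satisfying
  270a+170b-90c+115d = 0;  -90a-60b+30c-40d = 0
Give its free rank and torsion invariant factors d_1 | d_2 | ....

Answer: M ≅ ℤ^2 ⊕ ℤ/5 ⊕ ℤ/10

Derivation:
rank_ℚ(R)=2; free=4−2=2
SNF(R) diag = [5, 10] → torsion [5, 10]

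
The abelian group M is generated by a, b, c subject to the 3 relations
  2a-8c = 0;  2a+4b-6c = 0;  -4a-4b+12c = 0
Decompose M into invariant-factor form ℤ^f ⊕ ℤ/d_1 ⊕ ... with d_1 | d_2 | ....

Answer: M ≅ ℤ/2 ⊕ ℤ/2 ⊕ ℤ/4

Derivation:
rank_ℚ(R)=3; free=3−3=0
SNF(R) diag = [2, 2, 4] → torsion [2, 2, 4]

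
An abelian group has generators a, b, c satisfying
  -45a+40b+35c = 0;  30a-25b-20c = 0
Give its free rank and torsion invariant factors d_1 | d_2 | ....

Answer: M ≅ ℤ^1 ⊕ ℤ/5 ⊕ ℤ/15

Derivation:
rank_ℚ(R)=2; free=3−2=1
SNF(R) diag = [5, 15] → torsion [5, 15]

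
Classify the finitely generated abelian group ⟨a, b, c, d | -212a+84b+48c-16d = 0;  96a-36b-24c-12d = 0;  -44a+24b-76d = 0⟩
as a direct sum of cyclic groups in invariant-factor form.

rank_ℚ(R)=3; free=4−3=1
SNF(R) diag = [4, 12, 24] → torsion [4, 12, 24]

Answer: M ≅ ℤ^1 ⊕ ℤ/4 ⊕ ℤ/12 ⊕ ℤ/24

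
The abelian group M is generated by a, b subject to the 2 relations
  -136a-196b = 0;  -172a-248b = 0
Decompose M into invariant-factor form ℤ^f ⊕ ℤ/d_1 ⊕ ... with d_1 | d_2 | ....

rank_ℚ(R)=2; free=2−2=0
SNF(R) diag = [4, 4] → torsion [4, 4]

Answer: M ≅ ℤ/4 ⊕ ℤ/4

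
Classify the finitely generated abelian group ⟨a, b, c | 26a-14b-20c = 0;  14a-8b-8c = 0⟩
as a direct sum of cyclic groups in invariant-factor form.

rank_ℚ(R)=2; free=3−2=1
SNF(R) diag = [2, 6] → torsion [2, 6]

Answer: M ≅ ℤ^1 ⊕ ℤ/2 ⊕ ℤ/6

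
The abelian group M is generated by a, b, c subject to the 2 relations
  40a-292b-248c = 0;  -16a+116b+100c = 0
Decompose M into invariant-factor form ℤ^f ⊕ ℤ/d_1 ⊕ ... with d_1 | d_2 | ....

rank_ℚ(R)=2; free=3−2=1
SNF(R) diag = [4, 4] → torsion [4, 4]

Answer: M ≅ ℤ^1 ⊕ ℤ/4 ⊕ ℤ/4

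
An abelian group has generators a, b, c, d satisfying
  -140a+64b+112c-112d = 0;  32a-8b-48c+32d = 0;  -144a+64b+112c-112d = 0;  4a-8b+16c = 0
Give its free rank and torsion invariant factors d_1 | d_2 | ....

rank_ℚ(R)=4; free=4−4=0
SNF(R) diag = [4, 8, 16, 32] → torsion [4, 8, 16, 32]

Answer: M ≅ ℤ/4 ⊕ ℤ/8 ⊕ ℤ/16 ⊕ ℤ/32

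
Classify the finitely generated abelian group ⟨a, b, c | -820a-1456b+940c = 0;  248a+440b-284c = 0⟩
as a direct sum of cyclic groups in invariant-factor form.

rank_ℚ(R)=2; free=3−2=1
SNF(R) diag = [4, 12] → torsion [4, 12]

Answer: M ≅ ℤ^1 ⊕ ℤ/4 ⊕ ℤ/12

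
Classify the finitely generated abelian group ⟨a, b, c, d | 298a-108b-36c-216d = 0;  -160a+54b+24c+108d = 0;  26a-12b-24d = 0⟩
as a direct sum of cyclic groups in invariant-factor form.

rank_ℚ(R)=3; free=4−3=1
SNF(R) diag = [2, 6, 12] → torsion [2, 6, 12]

Answer: M ≅ ℤ^1 ⊕ ℤ/2 ⊕ ℤ/6 ⊕ ℤ/12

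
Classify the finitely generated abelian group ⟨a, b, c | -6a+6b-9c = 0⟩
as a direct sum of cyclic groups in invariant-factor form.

Answer: M ≅ ℤ^2 ⊕ ℤ/3

Derivation:
rank_ℚ(R)=1; free=3−1=2
SNF(R) diag = [3] → torsion [3]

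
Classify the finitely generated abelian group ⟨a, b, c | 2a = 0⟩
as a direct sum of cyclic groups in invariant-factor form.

rank_ℚ(R)=1; free=3−1=2
SNF(R) diag = [2] → torsion [2]

Answer: M ≅ ℤ^2 ⊕ ℤ/2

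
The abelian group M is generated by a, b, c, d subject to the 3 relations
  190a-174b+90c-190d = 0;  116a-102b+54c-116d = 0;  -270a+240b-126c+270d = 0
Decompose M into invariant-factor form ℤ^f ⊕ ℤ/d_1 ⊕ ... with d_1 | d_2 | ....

rank_ℚ(R)=3; free=4−3=1
SNF(R) diag = [2, 6, 18] → torsion [2, 6, 18]

Answer: M ≅ ℤ^1 ⊕ ℤ/2 ⊕ ℤ/6 ⊕ ℤ/18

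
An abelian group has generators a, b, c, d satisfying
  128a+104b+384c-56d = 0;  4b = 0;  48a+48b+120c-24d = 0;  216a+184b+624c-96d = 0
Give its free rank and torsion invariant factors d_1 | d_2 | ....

rank_ℚ(R)=4; free=4−4=0
SNF(R) diag = [4, 8, 24, 24] → torsion [4, 8, 24, 24]

Answer: M ≅ ℤ/4 ⊕ ℤ/8 ⊕ ℤ/24 ⊕ ℤ/24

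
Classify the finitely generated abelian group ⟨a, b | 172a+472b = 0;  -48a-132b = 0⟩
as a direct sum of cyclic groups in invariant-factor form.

rank_ℚ(R)=2; free=2−2=0
SNF(R) diag = [4, 12] → torsion [4, 12]

Answer: M ≅ ℤ/4 ⊕ ℤ/12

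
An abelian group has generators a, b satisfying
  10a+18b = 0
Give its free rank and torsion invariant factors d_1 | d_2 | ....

Answer: M ≅ ℤ^1 ⊕ ℤ/2

Derivation:
rank_ℚ(R)=1; free=2−1=1
SNF(R) diag = [2] → torsion [2]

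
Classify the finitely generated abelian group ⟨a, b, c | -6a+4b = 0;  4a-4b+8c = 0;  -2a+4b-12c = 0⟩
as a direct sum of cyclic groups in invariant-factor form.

Answer: M ≅ ℤ/2 ⊕ ℤ/4 ⊕ ℤ/4

Derivation:
rank_ℚ(R)=3; free=3−3=0
SNF(R) diag = [2, 4, 4] → torsion [2, 4, 4]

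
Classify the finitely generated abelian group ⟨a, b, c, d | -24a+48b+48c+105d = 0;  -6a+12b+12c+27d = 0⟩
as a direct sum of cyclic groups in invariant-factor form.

Answer: M ≅ ℤ^2 ⊕ ℤ/3 ⊕ ℤ/6

Derivation:
rank_ℚ(R)=2; free=4−2=2
SNF(R) diag = [3, 6] → torsion [3, 6]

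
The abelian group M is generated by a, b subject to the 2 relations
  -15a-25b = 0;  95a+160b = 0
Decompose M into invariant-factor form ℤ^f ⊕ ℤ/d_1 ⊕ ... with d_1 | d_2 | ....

Answer: M ≅ ℤ/5 ⊕ ℤ/5

Derivation:
rank_ℚ(R)=2; free=2−2=0
SNF(R) diag = [5, 5] → torsion [5, 5]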